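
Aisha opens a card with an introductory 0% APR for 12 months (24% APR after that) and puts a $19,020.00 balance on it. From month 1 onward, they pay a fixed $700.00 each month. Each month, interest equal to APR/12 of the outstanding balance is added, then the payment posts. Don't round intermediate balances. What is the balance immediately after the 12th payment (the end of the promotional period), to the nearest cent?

Promo months 1–12 at r₀ = 0%/12 = 0; months 13+ at r₁ = 24%/12 = 0.02.
After month 12 (no interest yet): B = $19,020.00 − 12·$700.00 = $10,620.00.

$10,620.00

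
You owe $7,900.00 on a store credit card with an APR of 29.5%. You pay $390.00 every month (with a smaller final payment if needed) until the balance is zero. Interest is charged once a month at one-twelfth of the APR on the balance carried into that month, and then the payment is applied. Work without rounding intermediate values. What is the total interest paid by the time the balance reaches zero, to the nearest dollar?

$3,167

Monthly rate r = 29.5%/12 = 2.45833% = 0.0245833.
Payoff takes n = ⌈−ln(1 − rB₀/P)/ln(1+r)⌉ = ⌈28.374⌉ = 29 payments; the last is $147.03.
Total paid = 28·$390.00 + $147.03 = $11,067.03.
Total interest = total paid − principal = $11,067.03 − $7,900.00 = $3,167.03.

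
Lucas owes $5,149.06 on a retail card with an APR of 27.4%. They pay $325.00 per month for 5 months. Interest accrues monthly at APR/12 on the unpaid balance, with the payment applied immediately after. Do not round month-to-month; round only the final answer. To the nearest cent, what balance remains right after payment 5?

$4,063.45

Monthly rate r = 27.4%/12 = 2.28333% = 0.0228333.
Each month: B ← B·(1+r) − $325.00.
Month 1: interest $117.57; balance after payment $4,941.63.
Month 2: interest $112.83; balance after payment $4,729.46.
Month 3: interest $107.99; balance after payment $4,512.45.
Month 4: interest $103.03; balance after payment $4,290.49.
Month 5: interest $97.97; balance after payment $4,063.45.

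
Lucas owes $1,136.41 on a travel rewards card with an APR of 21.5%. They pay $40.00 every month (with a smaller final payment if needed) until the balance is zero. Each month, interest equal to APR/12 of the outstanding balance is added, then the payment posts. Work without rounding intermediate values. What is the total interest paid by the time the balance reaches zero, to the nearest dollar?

Monthly rate r = 21.5%/12 = 1.79167% = 0.0179167.
Payoff takes n = ⌈−ln(1 − rB₀/P)/ln(1+r)⌉ = ⌈40.058⌉ = 41 payments; the last is $2.32.
Total paid = 40·$40.00 + $2.32 = $1,602.32.
Total interest = total paid − principal = $1,602.32 − $1,136.41 = $465.91.

$466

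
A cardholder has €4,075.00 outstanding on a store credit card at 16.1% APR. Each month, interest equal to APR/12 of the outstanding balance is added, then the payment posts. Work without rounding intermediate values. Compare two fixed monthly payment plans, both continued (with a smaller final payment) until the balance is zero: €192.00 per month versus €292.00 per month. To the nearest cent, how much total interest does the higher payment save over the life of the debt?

Monthly rate r = 16.1%/12 = 1.34167% = 0.0134167.
At €192.00/mo: n = ⌈−ln(1 − rB₀/P)/ln(1+r)⌉ = 26 payments (last €28.16); total interest = total paid − €4,075.00 = €753.16.
At €292.00/mo: 16 payments (last €162.67); total interest €467.67.
Interest saved = €753.16 − €467.67 = €285.49.

€285.49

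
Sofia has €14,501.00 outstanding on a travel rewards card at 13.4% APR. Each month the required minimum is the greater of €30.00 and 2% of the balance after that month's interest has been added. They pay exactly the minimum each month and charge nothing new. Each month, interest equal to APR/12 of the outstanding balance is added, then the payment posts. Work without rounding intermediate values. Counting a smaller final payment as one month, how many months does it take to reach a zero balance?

Monthly rate r = 13.4%/12 = 1.11667% = 0.0111667.
While 2% of the post-interest balance exceeds €30.00, each month B ← (B·(1+r))·(1 − 0.02), i.e. B shrinks by the factor (1+r)·0.98 = 0.99094.
This holds for months 1–251. Entering month 252 the balance is €1,477.92; 2% of the post-interest balance is now below €30.00, so the flat €30.00 minimum applies from here.
From month 252 a fixed €30.00 at rate r clears €1,477.92 in 72 more payments. Total: 251 + 72 = 323 months.

323 months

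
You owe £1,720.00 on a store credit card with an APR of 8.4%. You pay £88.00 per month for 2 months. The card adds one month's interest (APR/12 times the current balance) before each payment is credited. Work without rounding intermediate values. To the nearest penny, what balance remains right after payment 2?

Monthly rate r = 8.4%/12 = 0.7% = 0.007.
Each month: B ← B·(1+r) − £88.00.
Month 1: interest £12.04; balance after payment £1,644.04.
Month 2: interest £11.51; balance after payment £1,567.55.

£1,567.55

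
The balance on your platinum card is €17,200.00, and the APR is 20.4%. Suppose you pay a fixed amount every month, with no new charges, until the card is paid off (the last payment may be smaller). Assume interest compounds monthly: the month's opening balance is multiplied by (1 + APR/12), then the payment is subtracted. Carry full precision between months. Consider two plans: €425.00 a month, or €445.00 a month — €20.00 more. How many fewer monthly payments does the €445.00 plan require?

Monthly rate r = 20.4%/12 = 1.7% = 0.017.
At €425.00/mo: n = ⌈−ln(1 − rB₀/P)/ln(1+r)⌉ = 70 payments (last €40.93); total interest = total paid − €17,200.00 = €12,165.93.
At €445.00/mo: 64 payments (last €218.88); total interest €11,053.88.
Payments saved = 70 − 64 = 6.

6 fewer payments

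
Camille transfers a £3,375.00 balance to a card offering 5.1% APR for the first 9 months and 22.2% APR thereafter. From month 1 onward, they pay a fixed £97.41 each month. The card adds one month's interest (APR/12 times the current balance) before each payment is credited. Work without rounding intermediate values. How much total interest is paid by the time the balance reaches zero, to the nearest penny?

Promo months 1–9 at r₀ = 5.1%/12 = 0.00425; months 10+ at r₁ = 22.2%/12 = 0.0185.
After month 9: iterate B ← B·(1+r₀) − £97.41 for 9 months → £2,614.57.
Then at r₁ with £97.41/mo: n₂ = −ln(1 − r₁·B/P)/ln(1+r₁) ≈ 37.44 → 38 more payments.
Total paid = 46·£97.41 + £42.93 = £4,523.79; interest = £4,523.79 − £3,375.00 = £1,148.79.

£1,148.79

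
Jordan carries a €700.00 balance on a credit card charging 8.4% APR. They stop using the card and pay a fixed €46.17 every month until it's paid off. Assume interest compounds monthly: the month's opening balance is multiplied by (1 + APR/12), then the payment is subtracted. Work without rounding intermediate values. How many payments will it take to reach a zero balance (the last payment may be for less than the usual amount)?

Monthly rate r = 8.4%/12 = 0.7% = 0.007.
Recurrence: B ← B·(1+r) − €46.17.
Month 1: interest €4.90; balance after payment €658.73.
Month 2: interest €4.61; balance after payment €617.17.
Closed form: n = −ln(1 − rB₀/P)/ln(1+r) = −ln(0.89387)/ln(1.007) ≈ 16.084, so the balance reaches zero during payment 17.

17 months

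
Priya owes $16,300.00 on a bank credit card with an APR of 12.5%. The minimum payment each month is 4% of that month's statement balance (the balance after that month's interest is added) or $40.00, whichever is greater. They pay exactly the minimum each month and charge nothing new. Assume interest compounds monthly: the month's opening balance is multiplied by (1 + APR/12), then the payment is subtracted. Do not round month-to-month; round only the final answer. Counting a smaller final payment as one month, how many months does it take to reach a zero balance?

Monthly rate r = 12.5%/12 = 1.04167% = 0.0104167.
While 4% of the post-interest balance exceeds $40.00, each month B ← (B·(1+r))·(1 − 0.04), i.e. B shrinks by the factor (1+r)·0.96 = 0.97.
This holds for months 1–92. Entering month 93 the balance is $988.98; 4% of the post-interest balance is now below $40.00, so the flat $40.00 minimum applies from here.
From month 93 a fixed $40.00 at rate r clears $988.98 in 29 more payments. Total: 92 + 29 = 121 months.

121 months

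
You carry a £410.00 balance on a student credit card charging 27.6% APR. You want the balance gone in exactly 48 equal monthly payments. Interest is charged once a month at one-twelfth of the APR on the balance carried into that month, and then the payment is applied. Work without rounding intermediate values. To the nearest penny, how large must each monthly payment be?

£14.20

Monthly rate r = 27.6%/12 = 2.3% = 0.023.
Level-payment amortization: P = B₀·r / (1 − (1+r)^(−n)) = 410.00·0.023 / (1 − 1.023^(−48)).
Denominator 1 − (1+r)^(−48) = 0.6642859.
P = 9.43 / 0.6642859 ≈ 14.20.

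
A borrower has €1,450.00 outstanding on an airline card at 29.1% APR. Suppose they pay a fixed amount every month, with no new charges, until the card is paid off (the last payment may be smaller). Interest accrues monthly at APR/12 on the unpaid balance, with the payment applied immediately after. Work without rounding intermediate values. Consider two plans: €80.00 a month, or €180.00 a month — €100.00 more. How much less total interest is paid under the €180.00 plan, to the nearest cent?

€300.34

Monthly rate r = 29.1%/12 = 2.425% = 0.02425.
At €80.00/mo: n = ⌈−ln(1 − rB₀/P)/ln(1+r)⌉ = 25 payments (last €13.24); total interest = total paid − €1,450.00 = €483.24.
At €180.00/mo: 10 payments (last €12.90); total interest €182.90.
Interest saved = €483.24 − €182.90 = €300.34.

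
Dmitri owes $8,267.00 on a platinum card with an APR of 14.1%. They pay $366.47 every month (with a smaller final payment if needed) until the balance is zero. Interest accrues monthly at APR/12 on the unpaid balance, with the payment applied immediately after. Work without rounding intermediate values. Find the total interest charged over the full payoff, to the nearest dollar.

Monthly rate r = 14.1%/12 = 1.175% = 0.01175.
Payoff takes n = ⌈−ln(1 − rB₀/P)/ln(1+r)⌉ = ⌈26.364⌉ = 27 payments; the last is $133.82.
Total paid = 26·$366.47 + $133.82 = $9,662.04.
Total interest = total paid − principal = $9,662.04 − $8,267.00 = $1,395.04.

$1,395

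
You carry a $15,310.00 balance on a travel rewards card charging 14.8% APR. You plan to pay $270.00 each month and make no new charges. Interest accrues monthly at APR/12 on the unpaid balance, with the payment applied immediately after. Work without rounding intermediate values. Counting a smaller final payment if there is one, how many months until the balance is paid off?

99 months

Monthly rate r = 14.8%/12 = 1.23333% = 0.0123333.
Recurrence: B ← B·(1+r) − $270.00.
Month 1: interest $188.82; balance after payment $15,228.82.
Month 2: interest $187.82; balance after payment $15,146.65.
Closed form: n = −ln(1 − rB₀/P)/ln(1+r) = −ln(0.30065)/ln(1.01233) ≈ 98.042, so the balance reaches zero during payment 99.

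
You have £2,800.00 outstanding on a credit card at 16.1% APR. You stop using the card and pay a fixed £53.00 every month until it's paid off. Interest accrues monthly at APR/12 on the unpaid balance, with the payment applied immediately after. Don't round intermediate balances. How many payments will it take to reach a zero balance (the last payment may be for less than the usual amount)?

93 months

Monthly rate r = 16.1%/12 = 1.34167% = 0.0134167.
Recurrence: B ← B·(1+r) − £53.00.
Month 1: interest £37.57; balance after payment £2,784.57.
Month 2: interest £37.36; balance after payment £2,768.93.
Closed form: n = −ln(1 − rB₀/P)/ln(1+r) = −ln(0.29119)/ln(1.01342) ≈ 92.573, so the balance reaches zero during payment 93.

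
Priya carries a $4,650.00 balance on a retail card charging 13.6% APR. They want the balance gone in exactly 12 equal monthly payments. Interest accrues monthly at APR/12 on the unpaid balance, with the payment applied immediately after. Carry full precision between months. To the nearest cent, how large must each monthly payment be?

$416.64

Monthly rate r = 13.6%/12 = 1.13333% = 0.0113333.
Level-payment amortization: P = B₀·r / (1 − (1+r)^(−n)) = 4650.00·0.0113333 / (1 − 1.01133^(−12)).
Denominator 1 − (1+r)^(−12) = 0.126489481.
P = 52.7 / 0.126489481 ≈ 416.64.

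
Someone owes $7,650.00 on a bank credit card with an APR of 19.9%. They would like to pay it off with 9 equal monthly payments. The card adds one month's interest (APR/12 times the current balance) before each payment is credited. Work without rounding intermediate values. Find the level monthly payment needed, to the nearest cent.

Monthly rate r = 19.9%/12 = 1.65833% = 0.0165833.
Level-payment amortization: P = B₀·r / (1 − (1+r)^(−n)) = 7650.00·0.0165833 / (1 − 1.01658^(−9)).
Denominator 1 − (1+r)^(−9) = 0.137591293.
P = 126.862 / 0.137591293 ≈ 922.02.

$922.02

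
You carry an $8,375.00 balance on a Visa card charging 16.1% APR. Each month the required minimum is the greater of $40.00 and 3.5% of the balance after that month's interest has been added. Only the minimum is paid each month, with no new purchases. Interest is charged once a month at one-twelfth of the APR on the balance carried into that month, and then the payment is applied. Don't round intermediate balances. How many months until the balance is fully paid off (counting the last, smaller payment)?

126 months

Monthly rate r = 16.1%/12 = 1.34167% = 0.0134167.
While 3.5% of the post-interest balance exceeds $40.00, each month B ← (B·(1+r))·(1 − 0.035), i.e. B shrinks by the factor (1+r)·0.965 = 0.97795.
This holds for months 1–90. Entering month 91 the balance is $1,125.56; 3.5% of the post-interest balance is now below $40.00, so the flat $40.00 minimum applies from here.
From month 91 a fixed $40.00 at rate r clears $1,125.56 in 36 more payments. Total: 90 + 36 = 126 months.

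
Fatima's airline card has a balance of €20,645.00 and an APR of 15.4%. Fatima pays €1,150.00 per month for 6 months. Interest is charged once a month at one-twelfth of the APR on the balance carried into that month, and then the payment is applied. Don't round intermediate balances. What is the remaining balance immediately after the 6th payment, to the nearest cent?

Monthly rate r = 15.4%/12 = 1.28333% = 0.0128333.
Each month: B ← B·(1+r) − €1,150.00.
Month 1: interest €264.94; balance after payment €19,759.94.
Month 2: interest €253.59; balance after payment €18,863.53.
Month 3: interest €242.08; balance after payment €17,955.61.
Month 4: interest €230.43; balance after payment €17,036.04.
Month 5: interest €218.63; balance after payment €16,104.67.
Month 6: interest €206.68; balance after payment €15,161.35.

€15,161.35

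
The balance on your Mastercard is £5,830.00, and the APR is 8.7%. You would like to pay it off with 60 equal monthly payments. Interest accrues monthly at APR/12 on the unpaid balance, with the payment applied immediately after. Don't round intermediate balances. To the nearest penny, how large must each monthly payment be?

£120.17

Monthly rate r = 8.7%/12 = 0.725% = 0.00725.
Level-payment amortization: P = B₀·r / (1 − (1+r)^(−n)) = 5830.00·0.00725 / (1 − 1.00725^(−60)).
Denominator 1 − (1+r)^(−60) = 0.351718787.
P = 42.2675 / 0.351718787 ≈ 120.17.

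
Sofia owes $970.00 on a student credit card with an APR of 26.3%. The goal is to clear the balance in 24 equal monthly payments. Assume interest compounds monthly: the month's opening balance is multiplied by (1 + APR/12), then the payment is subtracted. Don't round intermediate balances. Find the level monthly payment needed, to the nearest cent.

$52.41

Monthly rate r = 26.3%/12 = 2.19167% = 0.0219167.
Level-payment amortization: P = B₀·r / (1 − (1+r)^(−n)) = 970.00·0.0219167 / (1 − 1.02192^(−24)).
Denominator 1 − (1+r)^(−24) = 0.405668941.
P = 21.2592 / 0.405668941 ≈ 52.41.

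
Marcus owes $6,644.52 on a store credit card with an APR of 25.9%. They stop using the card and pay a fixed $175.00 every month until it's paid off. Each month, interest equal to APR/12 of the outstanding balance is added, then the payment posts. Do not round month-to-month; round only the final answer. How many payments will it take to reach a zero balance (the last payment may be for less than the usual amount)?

81 months

Monthly rate r = 25.9%/12 = 2.15833% = 0.0215833.
Recurrence: B ← B·(1+r) − $175.00.
Month 1: interest $143.41; balance after payment $6,612.93.
Month 2: interest $142.73; balance after payment $6,580.66.
Closed form: n = −ln(1 − rB₀/P)/ln(1+r) = −ln(0.18051)/ln(1.02158) ≈ 80.172, so the balance reaches zero during payment 81.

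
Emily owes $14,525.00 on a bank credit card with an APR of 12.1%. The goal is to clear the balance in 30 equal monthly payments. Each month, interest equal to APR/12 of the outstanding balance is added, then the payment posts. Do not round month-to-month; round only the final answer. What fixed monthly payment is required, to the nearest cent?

Monthly rate r = 12.1%/12 = 1.00833% = 0.0100833.
Level-payment amortization: P = B₀·r / (1 − (1+r)^(−n)) = 14525.00·0.0100833 / (1 − 1.01008^(−30)).
Denominator 1 − (1+r)^(−30) = 0.259911179.
P = 146.46 / 0.259911179 ≈ 563.50.

$563.50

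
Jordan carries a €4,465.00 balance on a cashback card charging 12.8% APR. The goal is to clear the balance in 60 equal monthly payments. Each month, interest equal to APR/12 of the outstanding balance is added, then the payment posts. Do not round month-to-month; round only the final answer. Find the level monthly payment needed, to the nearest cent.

Monthly rate r = 12.8%/12 = 1.06667% = 0.0106667.
Level-payment amortization: P = B₀·r / (1 − (1+r)^(−n)) = 4465.00·0.0106667 / (1 − 1.01067^(−60)).
Denominator 1 − (1+r)^(−60) = 0.470917416.
P = 47.6267 / 0.470917416 ≈ 101.14.

€101.14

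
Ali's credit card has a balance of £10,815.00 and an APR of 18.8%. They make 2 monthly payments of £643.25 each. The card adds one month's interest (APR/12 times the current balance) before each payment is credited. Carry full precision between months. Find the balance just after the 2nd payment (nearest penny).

Monthly rate r = 18.8%/12 = 1.56667% = 0.0156667.
Each month: B ← B·(1+r) − £643.25.
Month 1: interest £169.43; balance after payment £10,341.18.
Month 2: interest £162.01; balance after payment £9,859.95.

£9,859.95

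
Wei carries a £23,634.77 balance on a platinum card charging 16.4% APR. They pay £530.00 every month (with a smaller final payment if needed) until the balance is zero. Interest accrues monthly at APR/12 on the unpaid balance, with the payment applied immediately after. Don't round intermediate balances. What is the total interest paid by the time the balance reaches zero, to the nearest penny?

£13,075.91

Monthly rate r = 16.4%/12 = 1.36667% = 0.0136667.
Payoff takes n = ⌈−ln(1 − rB₀/P)/ln(1+r)⌉ = ⌈69.264⌉ = 70 payments; the last is £140.68.
Total paid = 69·£530.00 + £140.68 = £36,710.68.
Total interest = total paid − principal = £36,710.68 − £23,634.77 = £13,075.91.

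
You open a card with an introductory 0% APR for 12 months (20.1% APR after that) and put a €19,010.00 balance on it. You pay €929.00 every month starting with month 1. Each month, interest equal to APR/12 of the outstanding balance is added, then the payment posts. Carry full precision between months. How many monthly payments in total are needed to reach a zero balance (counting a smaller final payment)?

22 months

Promo months 1–12 at r₀ = 0%/12 = 0; months 13+ at r₁ = 20.1%/12 = 0.01675.
After month 12 (no interest yet): B = €19,010.00 − 12·€929.00 = €7,862.00.
Then at r₁ with €929.00/mo: n₂ = −ln(1 − r₁·B/P)/ln(1+r₁) ≈ 9.20 → 10 more payments.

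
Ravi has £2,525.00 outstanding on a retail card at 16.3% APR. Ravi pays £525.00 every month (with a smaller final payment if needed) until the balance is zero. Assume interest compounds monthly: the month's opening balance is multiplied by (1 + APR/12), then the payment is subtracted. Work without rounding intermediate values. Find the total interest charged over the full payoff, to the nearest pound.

Monthly rate r = 16.3%/12 = 1.35833% = 0.0135833.
Payoff takes n = ⌈−ln(1 − rB₀/P)/ln(1+r)⌉ = ⌈5.008⌉ = 6 payments; the last is £3.98.
Total paid = 5·£525.00 + £3.98 = £2,628.98.
Total interest = total paid − principal = £2,628.98 − £2,525.00 = £103.98.

£104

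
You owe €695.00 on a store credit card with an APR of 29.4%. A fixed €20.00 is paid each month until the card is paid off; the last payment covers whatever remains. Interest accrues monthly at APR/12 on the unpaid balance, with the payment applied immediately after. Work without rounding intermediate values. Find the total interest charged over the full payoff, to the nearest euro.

Monthly rate r = 29.4%/12 = 2.45% = 0.0245.
Payoff takes n = ⌈−ln(1 − rB₀/P)/ln(1+r)⌉ = ⌈78.759⌉ = 79 payments; the last is €15.22.
Total paid = 78·€20.00 + €15.22 = €1,575.22.
Total interest = total paid − principal = €1,575.22 − €695.00 = €880.22.

€880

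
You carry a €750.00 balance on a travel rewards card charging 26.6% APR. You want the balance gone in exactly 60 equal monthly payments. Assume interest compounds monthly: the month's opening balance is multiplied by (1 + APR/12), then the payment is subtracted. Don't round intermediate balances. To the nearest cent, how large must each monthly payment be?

Monthly rate r = 26.6%/12 = 2.21667% = 0.0221667.
Level-payment amortization: P = B₀·r / (1 − (1+r)^(−n)) = 750.00·0.0221667 / (1 − 1.02217^(−60)).
Denominator 1 − (1+r)^(−60) = 0.731652754.
P = 16.625 / 0.731652754 ≈ 22.72.

€22.72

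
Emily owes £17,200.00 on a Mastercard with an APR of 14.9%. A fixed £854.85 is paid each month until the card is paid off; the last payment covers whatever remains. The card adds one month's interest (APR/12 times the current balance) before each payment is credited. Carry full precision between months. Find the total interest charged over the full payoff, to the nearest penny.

Monthly rate r = 14.9%/12 = 1.24167% = 0.0124167.
Payoff takes n = ⌈−ln(1 − rB₀/P)/ln(1+r)⌉ = ⌈23.294⌉ = 24 payments; the last is £252.54.
Total paid = 23·£854.85 + £252.54 = £19,914.09.
Total interest = total paid − principal = £19,914.09 − £17,200.00 = £2,714.09.

£2,714.09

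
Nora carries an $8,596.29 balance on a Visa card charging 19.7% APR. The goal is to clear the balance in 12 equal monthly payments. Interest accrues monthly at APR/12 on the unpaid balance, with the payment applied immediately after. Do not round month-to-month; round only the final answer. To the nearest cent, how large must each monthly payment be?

$795.08

Monthly rate r = 19.7%/12 = 1.64167% = 0.0164167.
Level-payment amortization: P = B₀·r / (1 − (1+r)^(−n)) = 8596.29·0.0164167 / (1 − 1.01642^(−12)).
Denominator 1 − (1+r)^(−12) = 0.177494773.
P = 141.122 / 0.177494773 ≈ 795.08.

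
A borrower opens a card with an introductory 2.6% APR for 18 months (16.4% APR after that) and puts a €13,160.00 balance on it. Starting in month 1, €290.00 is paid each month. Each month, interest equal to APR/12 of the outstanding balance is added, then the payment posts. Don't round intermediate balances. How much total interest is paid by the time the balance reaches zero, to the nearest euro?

Promo months 1–18 at r₀ = 2.6%/12 = 0.00216667; months 19+ at r₁ = 16.4%/12 = 0.0136667.
After month 18: iterate B ← B·(1+r₀) − €290.00 for 18 months → €8,365.55.
Then at r₁ with €290.00/mo: n₂ = −ln(1 − r₁·B/P)/ln(1+r₁) ≈ 36.93 → 37 more payments.
Total paid = 54·€290.00 + €269.33 = €15,929.33; interest = €15,929.33 − €13,160.00 = €2,769.33.

€2,769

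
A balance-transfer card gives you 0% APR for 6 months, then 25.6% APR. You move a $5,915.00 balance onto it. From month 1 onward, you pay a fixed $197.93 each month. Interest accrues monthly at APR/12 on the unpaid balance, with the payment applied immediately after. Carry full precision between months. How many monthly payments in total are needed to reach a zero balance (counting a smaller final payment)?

40 months

Promo months 1–6 at r₀ = 0%/12 = 0; months 7+ at r₁ = 25.6%/12 = 0.0213333.
After month 6 (no interest yet): B = $5,915.00 − 6·$197.93 = $4,727.42.
Then at r₁ with $197.93/mo: n₂ = −ln(1 − r₁·B/P)/ln(1+r₁) ≈ 33.75 → 34 more payments.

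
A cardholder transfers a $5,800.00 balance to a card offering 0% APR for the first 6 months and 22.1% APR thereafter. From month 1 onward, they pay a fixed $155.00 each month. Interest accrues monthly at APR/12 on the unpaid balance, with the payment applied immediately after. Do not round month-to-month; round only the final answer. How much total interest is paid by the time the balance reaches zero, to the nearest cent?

$2,471.03

Promo months 1–6 at r₀ = 0%/12 = 0; months 7+ at r₁ = 22.1%/12 = 0.0184167.
After month 6 (no interest yet): B = $5,800.00 − 6·$155.00 = $4,870.00.
Then at r₁ with $155.00/mo: n₂ = −ln(1 − r₁·B/P)/ln(1+r₁) ≈ 47.36 → 48 more payments.
Total paid = 53·$155.00 + $56.03 = $8,271.03; interest = $8,271.03 − $5,800.00 = $2,471.03.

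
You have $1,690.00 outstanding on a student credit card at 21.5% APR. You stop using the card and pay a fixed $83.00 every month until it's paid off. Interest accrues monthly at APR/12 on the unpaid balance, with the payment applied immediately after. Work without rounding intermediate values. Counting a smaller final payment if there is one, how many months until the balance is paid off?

26 payments

Monthly rate r = 21.5%/12 = 1.79167% = 0.0179167.
Recurrence: B ← B·(1+r) − $83.00.
Month 1: interest $30.28; balance after payment $1,637.28.
Month 2: interest $29.33; balance after payment $1,583.61.
Closed form: n = −ln(1 − rB₀/P)/ln(1+r) = −ln(0.63519)/ln(1.01792) ≈ 25.556, so the balance reaches zero during payment 26.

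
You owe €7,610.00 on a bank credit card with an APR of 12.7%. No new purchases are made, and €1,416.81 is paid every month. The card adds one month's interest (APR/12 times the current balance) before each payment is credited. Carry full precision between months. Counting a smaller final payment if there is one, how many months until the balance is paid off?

6 months

Monthly rate r = 12.7%/12 = 1.05833% = 0.0105833.
Recurrence: B ← B·(1+r) − €1,416.81.
Month 1: interest €80.54; balance after payment €6,273.73.
Month 2: interest €66.40; balance after payment €4,923.32.
Month 3: interest €52.11; balance after payment €3,558.61.
Month 4: interest €37.66; balance after payment €2,179.46.
Month 5: interest €23.07; balance after payment €785.72.
Month 6: interest €8.32; balance after payment €0.00.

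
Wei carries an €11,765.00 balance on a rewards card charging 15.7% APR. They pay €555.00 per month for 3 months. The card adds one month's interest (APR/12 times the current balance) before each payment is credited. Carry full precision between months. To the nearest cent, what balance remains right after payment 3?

Monthly rate r = 15.7%/12 = 1.30833% = 0.0130833.
Each month: B ← B·(1+r) − €555.00.
Month 1: interest €153.93; balance after payment €11,363.93.
Month 2: interest €148.68; balance after payment €10,957.60.
Month 3: interest €143.36; balance after payment €10,545.97.

€10,545.97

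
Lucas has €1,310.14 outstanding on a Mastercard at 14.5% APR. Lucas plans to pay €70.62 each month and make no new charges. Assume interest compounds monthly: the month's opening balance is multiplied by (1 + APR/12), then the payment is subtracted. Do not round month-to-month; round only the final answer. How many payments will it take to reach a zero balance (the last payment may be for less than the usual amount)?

Monthly rate r = 14.5%/12 = 1.20833% = 0.0120833.
Recurrence: B ← B·(1+r) − €70.62.
Month 1: interest €15.83; balance after payment €1,255.35.
Month 2: interest €15.17; balance after payment €1,199.90.
Closed form: n = −ln(1 − rB₀/P)/ln(1+r) = −ln(0.77583)/ln(1.01208) ≈ 21.133, so the balance reaches zero during payment 22.

22 payments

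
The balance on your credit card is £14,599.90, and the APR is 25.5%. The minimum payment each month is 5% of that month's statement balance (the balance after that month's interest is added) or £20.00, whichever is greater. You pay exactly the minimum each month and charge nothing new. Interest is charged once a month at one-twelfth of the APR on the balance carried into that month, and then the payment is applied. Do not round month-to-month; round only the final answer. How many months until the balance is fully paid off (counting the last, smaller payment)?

Monthly rate r = 25.5%/12 = 2.125% = 0.02125.
While 5% of the post-interest balance exceeds £20.00, each month B ← (B·(1+r))·(1 − 0.05), i.e. B shrinks by the factor (1+r)·0.95 = 0.97019.
This holds for months 1–120. Entering month 121 the balance is £386.39; 5% of the post-interest balance is now below £20.00, so the flat £20.00 minimum applies from here.
From month 121 a fixed £20.00 at rate r clears £386.39 in 26 more payments. Total: 120 + 26 = 146 months.

146 months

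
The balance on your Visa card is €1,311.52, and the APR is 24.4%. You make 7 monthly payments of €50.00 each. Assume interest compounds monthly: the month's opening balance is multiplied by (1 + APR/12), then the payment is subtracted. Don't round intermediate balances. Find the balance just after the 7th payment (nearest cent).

Monthly rate r = 24.4%/12 = 2.03333% = 0.0203333.
Each month: B ← B·(1+r) − €50.00.
Month 1: interest €26.67; balance after payment €1,288.19.
Month 2: interest €26.19; balance after payment €1,264.38.
Month 3: interest €25.71; balance after payment €1,240.09.
Month 4: interest €25.22; balance after payment €1,215.30.
Month 5: interest €24.71; balance after payment €1,190.02.
Month 6: interest €24.20; balance after payment €1,164.21.
Month 7: interest €23.67; balance after payment €1,137.89.

€1,137.89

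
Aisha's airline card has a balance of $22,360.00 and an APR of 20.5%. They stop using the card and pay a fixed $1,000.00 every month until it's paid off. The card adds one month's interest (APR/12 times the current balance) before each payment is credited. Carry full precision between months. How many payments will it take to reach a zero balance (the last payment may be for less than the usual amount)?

29 months

Monthly rate r = 20.5%/12 = 1.70833% = 0.0170833.
Recurrence: B ← B·(1+r) − $1,000.00.
Month 1: interest $381.98; balance after payment $21,741.98.
Month 2: interest $371.43; balance after payment $21,113.41.
Closed form: n = −ln(1 − rB₀/P)/ln(1+r) = −ln(0.61802)/ln(1.01708) ≈ 28.410, so the balance reaches zero during payment 29.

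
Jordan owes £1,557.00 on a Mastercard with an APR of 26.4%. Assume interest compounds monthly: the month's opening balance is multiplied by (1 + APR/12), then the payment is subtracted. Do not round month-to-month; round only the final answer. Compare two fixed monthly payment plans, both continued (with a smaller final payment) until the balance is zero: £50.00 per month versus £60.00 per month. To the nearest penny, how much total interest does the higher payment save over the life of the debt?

£322.01

Monthly rate r = 26.4%/12 = 2.2% = 0.022.
At £50.00/mo: n = ⌈−ln(1 − rB₀/P)/ln(1+r)⌉ = 54 payments (last £4.82); total interest = total paid − £1,557.00 = £1,097.82.
At £60.00/mo: 39 payments (last £52.81); total interest £775.81.
Interest saved = £1,097.82 − £775.81 = £322.01.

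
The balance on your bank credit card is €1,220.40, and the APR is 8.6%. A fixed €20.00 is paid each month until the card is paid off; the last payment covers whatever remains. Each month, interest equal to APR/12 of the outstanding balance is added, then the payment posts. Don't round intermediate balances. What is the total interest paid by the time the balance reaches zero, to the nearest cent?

Monthly rate r = 8.6%/12 = 0.716667% = 0.00716667.
Payoff takes n = ⌈−ln(1 − rB₀/P)/ln(1+r)⌉ = ⌈80.523⌉ = 81 payments; the last is €10.49.
Total paid = 80·€20.00 + €10.49 = €1,610.49.
Total interest = total paid − principal = €1,610.49 − €1,220.40 = €390.09.

€390.09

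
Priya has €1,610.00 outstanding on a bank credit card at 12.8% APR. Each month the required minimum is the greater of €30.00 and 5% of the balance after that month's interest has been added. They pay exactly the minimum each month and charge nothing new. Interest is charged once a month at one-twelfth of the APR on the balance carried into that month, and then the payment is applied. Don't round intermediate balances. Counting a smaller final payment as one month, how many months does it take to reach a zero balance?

Monthly rate r = 12.8%/12 = 1.06667% = 0.0106667.
While 5% of the post-interest balance exceeds €30.00, each month B ← (B·(1+r))·(1 − 0.05), i.e. B shrinks by the factor (1+r)·0.95 = 0.96013.
This holds for months 1–25. Entering month 26 the balance is €582.26; 5% of the post-interest balance is now below €30.00, so the flat €30.00 minimum applies from here.
From month 26 a fixed €30.00 at rate r clears €582.26 in 22 more payments. Total: 25 + 22 = 47 months.

47 months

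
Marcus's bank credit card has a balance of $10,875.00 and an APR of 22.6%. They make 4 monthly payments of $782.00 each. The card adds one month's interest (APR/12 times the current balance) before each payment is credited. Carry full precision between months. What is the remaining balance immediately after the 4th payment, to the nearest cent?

$8,500.21

Monthly rate r = 22.6%/12 = 1.88333% = 0.0188333.
Each month: B ← B·(1+r) − $782.00.
Month 1: interest $204.81; balance after payment $10,297.81.
Month 2: interest $193.94; balance after payment $9,709.75.
Month 3: interest $182.87; balance after payment $9,110.62.
Month 4: interest $171.58; balance after payment $8,500.21.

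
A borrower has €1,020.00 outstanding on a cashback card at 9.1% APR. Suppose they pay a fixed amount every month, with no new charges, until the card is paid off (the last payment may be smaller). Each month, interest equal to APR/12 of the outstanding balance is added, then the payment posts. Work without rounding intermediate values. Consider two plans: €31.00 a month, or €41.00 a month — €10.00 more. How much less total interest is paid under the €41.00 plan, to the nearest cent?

Monthly rate r = 9.1%/12 = 0.758333% = 0.00758333.
At €31.00/mo: n = ⌈−ln(1 − rB₀/P)/ln(1+r)⌉ = 38 payments (last €30.83); total interest = total paid − €1,020.00 = €157.83.
At €41.00/mo: 28 payments (last €27.65); total interest €114.65.
Interest saved = €157.83 − €114.65 = €43.18.

€43.18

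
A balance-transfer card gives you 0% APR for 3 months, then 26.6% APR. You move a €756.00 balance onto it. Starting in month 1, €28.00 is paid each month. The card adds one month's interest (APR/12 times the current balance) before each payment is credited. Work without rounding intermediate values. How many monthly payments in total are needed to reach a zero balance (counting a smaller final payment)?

38 payments

Promo months 1–3 at r₀ = 0%/12 = 0; months 4+ at r₁ = 26.6%/12 = 0.0221667.
After month 3 (no interest yet): B = €756.00 − 3·€28.00 = €672.00.
Then at r₁ with €28.00/mo: n₂ = −ln(1 − r₁·B/P)/ln(1+r₁) ≈ 34.63 → 35 more payments.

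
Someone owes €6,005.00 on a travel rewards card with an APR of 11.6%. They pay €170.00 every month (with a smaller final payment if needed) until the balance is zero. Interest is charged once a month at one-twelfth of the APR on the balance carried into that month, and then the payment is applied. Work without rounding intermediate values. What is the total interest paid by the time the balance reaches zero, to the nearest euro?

Monthly rate r = 11.6%/12 = 0.966667% = 0.00966667.
Payoff takes n = ⌈−ln(1 − rB₀/P)/ln(1+r)⌉ = ⌈43.422⌉ = 44 payments; the last is €71.96.
Total paid = 43·€170.00 + €71.96 = €7,381.96.
Total interest = total paid − principal = €7,381.96 − €6,005.00 = €1,376.96.

€1,377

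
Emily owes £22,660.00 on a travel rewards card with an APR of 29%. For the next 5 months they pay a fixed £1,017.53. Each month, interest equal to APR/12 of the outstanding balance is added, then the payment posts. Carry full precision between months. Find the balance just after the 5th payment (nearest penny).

£20,194.09

Monthly rate r = 29%/12 = 2.41667% = 0.0241667.
Each month: B ← B·(1+r) − £1,017.53.
Month 1: interest £547.62; balance after payment £22,190.09.
Month 2: interest £536.26; balance after payment £21,708.82.
Month 3: interest £524.63; balance after payment £21,215.92.
Month 4: interest £512.72; balance after payment £20,711.10.
Month 5: interest £500.52; balance after payment £20,194.09.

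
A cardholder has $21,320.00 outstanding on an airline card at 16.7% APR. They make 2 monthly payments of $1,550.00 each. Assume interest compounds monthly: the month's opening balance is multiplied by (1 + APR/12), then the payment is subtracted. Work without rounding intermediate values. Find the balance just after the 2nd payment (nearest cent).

Monthly rate r = 16.7%/12 = 1.39167% = 0.0139167.
Each month: B ← B·(1+r) − $1,550.00.
Month 1: interest $296.70; balance after payment $20,066.70.
Month 2: interest $279.26; balance after payment $18,795.96.

$18,795.96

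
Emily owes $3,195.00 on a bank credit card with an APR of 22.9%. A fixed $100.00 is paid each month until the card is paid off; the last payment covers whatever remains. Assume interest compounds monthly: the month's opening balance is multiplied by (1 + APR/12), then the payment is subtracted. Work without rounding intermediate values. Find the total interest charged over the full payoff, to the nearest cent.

$1,782.39

Monthly rate r = 22.9%/12 = 1.90833% = 0.0190833.
Payoff takes n = ⌈−ln(1 − rB₀/P)/ln(1+r)⌉ = ⌈49.772⌉ = 50 payments; the last is $77.39.
Total paid = 49·$100.00 + $77.39 = $4,977.39.
Total interest = total paid − principal = $4,977.39 − $3,195.00 = $1,782.39.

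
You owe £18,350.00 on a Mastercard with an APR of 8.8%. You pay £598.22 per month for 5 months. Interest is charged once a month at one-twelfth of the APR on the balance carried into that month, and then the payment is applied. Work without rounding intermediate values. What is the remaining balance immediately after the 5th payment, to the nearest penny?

£15,997.48

Monthly rate r = 8.8%/12 = 0.733333% = 0.00733333.
Each month: B ← B·(1+r) − £598.22.
Month 1: interest £134.57; balance after payment £17,886.35.
Month 2: interest £131.17; balance after payment £17,419.29.
Month 3: interest £127.74; balance after payment £16,948.81.
Month 4: interest £124.29; balance after payment £16,474.89.
Month 5: interest £120.82; balance after payment £15,997.48.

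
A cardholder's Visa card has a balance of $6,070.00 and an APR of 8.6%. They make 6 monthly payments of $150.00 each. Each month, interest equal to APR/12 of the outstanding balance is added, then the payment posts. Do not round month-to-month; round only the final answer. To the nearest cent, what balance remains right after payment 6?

Monthly rate r = 8.6%/12 = 0.716667% = 0.00716667.
Each month: B ← B·(1+r) − $150.00.
Month 1: interest $43.50; balance after payment $5,963.50.
Month 2: interest $42.74; balance after payment $5,856.24.
Month 3: interest $41.97; balance after payment $5,748.21.
Month 4: interest $41.20; balance after payment $5,639.41.
Month 5: interest $40.42; balance after payment $5,529.82.
Month 6: interest $39.63; balance after payment $5,419.45.

$5,419.45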